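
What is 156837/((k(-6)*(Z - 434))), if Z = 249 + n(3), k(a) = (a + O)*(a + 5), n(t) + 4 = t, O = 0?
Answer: -52279/372 ≈ -140.53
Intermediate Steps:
n(t) = -4 + t
k(a) = a*(5 + a) (k(a) = (a + 0)*(a + 5) = a*(5 + a))
Z = 248 (Z = 249 + (-4 + 3) = 249 - 1 = 248)
156837/((k(-6)*(Z - 434))) = 156837/(((-6*(5 - 6))*(248 - 434))) = 156837/((-6*(-1)*(-186))) = 156837/((6*(-186))) = 156837/(-1116) = 156837*(-1/1116) = -52279/372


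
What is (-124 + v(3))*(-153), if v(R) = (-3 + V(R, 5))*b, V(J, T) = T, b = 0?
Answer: 18972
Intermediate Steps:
v(R) = 0 (v(R) = (-3 + 5)*0 = 2*0 = 0)
(-124 + v(3))*(-153) = (-124 + 0)*(-153) = -124*(-153) = 18972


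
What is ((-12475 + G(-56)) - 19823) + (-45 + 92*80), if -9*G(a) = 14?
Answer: -224861/9 ≈ -24985.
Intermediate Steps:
G(a) = -14/9 (G(a) = -⅑*14 = -14/9)
((-12475 + G(-56)) - 19823) + (-45 + 92*80) = ((-12475 - 14/9) - 19823) + (-45 + 92*80) = (-112289/9 - 19823) + (-45 + 7360) = -290696/9 + 7315 = -224861/9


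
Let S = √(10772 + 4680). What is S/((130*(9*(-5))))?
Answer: -√3863/2925 ≈ -0.021249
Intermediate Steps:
S = 2*√3863 (S = √15452 = 2*√3863 ≈ 124.31)
S/((130*(9*(-5)))) = (2*√3863)/((130*(9*(-5)))) = (2*√3863)/((130*(-45))) = (2*√3863)/(-5850) = (2*√3863)*(-1/5850) = -√3863/2925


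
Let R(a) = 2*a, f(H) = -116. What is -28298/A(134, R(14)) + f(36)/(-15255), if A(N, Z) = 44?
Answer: -215840443/335610 ≈ -643.13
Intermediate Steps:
-28298/A(134, R(14)) + f(36)/(-15255) = -28298/44 - 116/(-15255) = -28298*1/44 - 116*(-1/15255) = -14149/22 + 116/15255 = -215840443/335610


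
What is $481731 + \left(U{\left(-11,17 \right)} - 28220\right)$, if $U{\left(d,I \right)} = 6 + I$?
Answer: $453534$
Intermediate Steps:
$481731 + \left(U{\left(-11,17 \right)} - 28220\right) = 481731 + \left(\left(6 + 17\right) - 28220\right) = 481731 + \left(23 - 28220\right) = 481731 - 28197 = 453534$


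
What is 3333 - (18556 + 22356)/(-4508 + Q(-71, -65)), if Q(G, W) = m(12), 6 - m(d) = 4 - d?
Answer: 7509707/2247 ≈ 3342.1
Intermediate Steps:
m(d) = 2 + d (m(d) = 6 - (4 - d) = 6 + (-4 + d) = 2 + d)
Q(G, W) = 14 (Q(G, W) = 2 + 12 = 14)
3333 - (18556 + 22356)/(-4508 + Q(-71, -65)) = 3333 - (18556 + 22356)/(-4508 + 14) = 3333 - 40912/(-4494) = 3333 - 40912*(-1)/4494 = 3333 - 1*(-20456/2247) = 3333 + 20456/2247 = 7509707/2247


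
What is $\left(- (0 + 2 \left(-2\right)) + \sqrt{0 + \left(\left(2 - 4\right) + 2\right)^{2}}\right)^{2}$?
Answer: $16$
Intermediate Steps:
$\left(- (0 + 2 \left(-2\right)) + \sqrt{0 + \left(\left(2 - 4\right) + 2\right)^{2}}\right)^{2} = \left(- (0 - 4) + \sqrt{0 + \left(\left(2 - 4\right) + 2\right)^{2}}\right)^{2} = \left(\left(-1\right) \left(-4\right) + \sqrt{0 + \left(-2 + 2\right)^{2}}\right)^{2} = \left(4 + \sqrt{0 + 0^{2}}\right)^{2} = \left(4 + \sqrt{0 + 0}\right)^{2} = \left(4 + \sqrt{0}\right)^{2} = \left(4 + 0\right)^{2} = 4^{2} = 16$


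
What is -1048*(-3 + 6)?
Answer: -3144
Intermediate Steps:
-1048*(-3 + 6) = -1048*3 = -3144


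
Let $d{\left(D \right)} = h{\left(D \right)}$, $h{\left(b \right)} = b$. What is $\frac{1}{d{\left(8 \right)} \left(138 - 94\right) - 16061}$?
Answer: $- \frac{1}{15709} \approx -6.3658 \cdot 10^{-5}$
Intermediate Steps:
$d{\left(D \right)} = D$
$\frac{1}{d{\left(8 \right)} \left(138 - 94\right) - 16061} = \frac{1}{8 \left(138 - 94\right) - 16061} = \frac{1}{8 \cdot 44 - 16061} = \frac{1}{352 - 16061} = \frac{1}{-15709} = - \frac{1}{15709}$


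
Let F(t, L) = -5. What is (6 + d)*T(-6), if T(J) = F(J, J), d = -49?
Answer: 215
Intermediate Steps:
T(J) = -5
(6 + d)*T(-6) = (6 - 49)*(-5) = -43*(-5) = 215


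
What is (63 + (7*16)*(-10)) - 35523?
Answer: -36580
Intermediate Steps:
(63 + (7*16)*(-10)) - 35523 = (63 + 112*(-10)) - 35523 = (63 - 1120) - 35523 = -1057 - 35523 = -36580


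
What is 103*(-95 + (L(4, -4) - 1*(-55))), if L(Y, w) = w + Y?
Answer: -4120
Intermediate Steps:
L(Y, w) = Y + w
103*(-95 + (L(4, -4) - 1*(-55))) = 103*(-95 + ((4 - 4) - 1*(-55))) = 103*(-95 + (0 + 55)) = 103*(-95 + 55) = 103*(-40) = -4120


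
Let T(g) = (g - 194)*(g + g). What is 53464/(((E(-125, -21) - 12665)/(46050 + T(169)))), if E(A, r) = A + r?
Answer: -2010246400/12811 ≈ -1.5692e+5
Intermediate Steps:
T(g) = 2*g*(-194 + g) (T(g) = (-194 + g)*(2*g) = 2*g*(-194 + g))
53464/(((E(-125, -21) - 12665)/(46050 + T(169)))) = 53464/((((-125 - 21) - 12665)/(46050 + 2*169*(-194 + 169)))) = 53464/(((-146 - 12665)/(46050 + 2*169*(-25)))) = 53464/((-12811/(46050 - 8450))) = 53464/((-12811/37600)) = 53464/((-12811*1/37600)) = 53464/(-12811/37600) = 53464*(-37600/12811) = -2010246400/12811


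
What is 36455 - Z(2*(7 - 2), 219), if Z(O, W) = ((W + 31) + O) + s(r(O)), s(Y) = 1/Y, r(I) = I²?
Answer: 3619499/100 ≈ 36195.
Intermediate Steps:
s(Y) = 1/Y
Z(O, W) = 31 + O + W + O⁻² (Z(O, W) = ((W + 31) + O) + 1/(O²) = ((31 + W) + O) + O⁻² = (31 + O + W) + O⁻² = 31 + O + W + O⁻²)
36455 - Z(2*(7 - 2), 219) = 36455 - (31 + 2*(7 - 2) + 219 + (2*(7 - 2))⁻²) = 36455 - (31 + 2*5 + 219 + (2*5)⁻²) = 36455 - (31 + 10 + 219 + 10⁻²) = 36455 - (31 + 10 + 219 + 1/100) = 36455 - 1*26001/100 = 36455 - 26001/100 = 3619499/100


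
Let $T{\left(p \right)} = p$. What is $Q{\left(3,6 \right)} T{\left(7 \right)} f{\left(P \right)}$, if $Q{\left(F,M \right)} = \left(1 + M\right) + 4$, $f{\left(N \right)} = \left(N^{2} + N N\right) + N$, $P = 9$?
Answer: $13167$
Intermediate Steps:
$f{\left(N \right)} = N + 2 N^{2}$ ($f{\left(N \right)} = \left(N^{2} + N^{2}\right) + N = 2 N^{2} + N = N + 2 N^{2}$)
$Q{\left(F,M \right)} = 5 + M$
$Q{\left(3,6 \right)} T{\left(7 \right)} f{\left(P \right)} = \left(5 + 6\right) 7 \cdot 9 \left(1 + 2 \cdot 9\right) = 11 \cdot 7 \cdot 9 \left(1 + 18\right) = 77 \cdot 9 \cdot 19 = 77 \cdot 171 = 13167$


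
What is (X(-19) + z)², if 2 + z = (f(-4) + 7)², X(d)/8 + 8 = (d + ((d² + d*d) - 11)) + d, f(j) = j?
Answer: 28376929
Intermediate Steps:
X(d) = -152 + 16*d + 16*d² (X(d) = -64 + 8*((d + ((d² + d*d) - 11)) + d) = -64 + 8*((d + ((d² + d²) - 11)) + d) = -64 + 8*((d + (2*d² - 11)) + d) = -64 + 8*((d + (-11 + 2*d²)) + d) = -64 + 8*((-11 + d + 2*d²) + d) = -64 + 8*(-11 + 2*d + 2*d²) = -64 + (-88 + 16*d + 16*d²) = -152 + 16*d + 16*d²)
z = 7 (z = -2 + (-4 + 7)² = -2 + 3² = -2 + 9 = 7)
(X(-19) + z)² = ((-152 + 16*(-19) + 16*(-19)²) + 7)² = ((-152 - 304 + 16*361) + 7)² = ((-152 - 304 + 5776) + 7)² = (5320 + 7)² = 5327² = 28376929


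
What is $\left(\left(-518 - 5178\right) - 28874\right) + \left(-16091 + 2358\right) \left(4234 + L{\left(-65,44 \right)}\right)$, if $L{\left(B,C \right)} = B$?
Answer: $-57287447$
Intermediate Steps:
$\left(\left(-518 - 5178\right) - 28874\right) + \left(-16091 + 2358\right) \left(4234 + L{\left(-65,44 \right)}\right) = \left(\left(-518 - 5178\right) - 28874\right) + \left(-16091 + 2358\right) \left(4234 - 65\right) = \left(\left(-518 - 5178\right) - 28874\right) - 57252877 = \left(-5696 - 28874\right) - 57252877 = -34570 - 57252877 = -57287447$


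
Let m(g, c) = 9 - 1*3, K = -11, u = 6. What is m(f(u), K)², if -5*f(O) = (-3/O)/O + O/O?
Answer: 36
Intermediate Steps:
f(O) = -⅕ + 3/(5*O²) (f(O) = -((-3/O)/O + O/O)/5 = -(-3/O² + 1)/5 = -(1 - 3/O²)/5 = -⅕ + 3/(5*O²))
m(g, c) = 6 (m(g, c) = 9 - 3 = 6)
m(f(u), K)² = 6² = 36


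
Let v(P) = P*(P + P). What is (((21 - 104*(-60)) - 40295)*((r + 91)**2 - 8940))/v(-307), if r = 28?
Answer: -88845757/94249 ≈ -942.67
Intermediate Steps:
v(P) = 2*P**2 (v(P) = P*(2*P) = 2*P**2)
(((21 - 104*(-60)) - 40295)*((r + 91)**2 - 8940))/v(-307) = (((21 - 104*(-60)) - 40295)*((28 + 91)**2 - 8940))/((2*(-307)**2)) = (((21 + 6240) - 40295)*(119**2 - 8940))/((2*94249)) = ((6261 - 40295)*(14161 - 8940))/188498 = -34034*5221*(1/188498) = -177691514*1/188498 = -88845757/94249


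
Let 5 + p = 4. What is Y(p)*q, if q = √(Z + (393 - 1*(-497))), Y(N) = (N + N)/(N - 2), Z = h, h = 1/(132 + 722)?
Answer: √649092094/1281 ≈ 19.889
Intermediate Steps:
h = 1/854 ≈ 0.0011710
p = -1 (p = -5 + 4 = -1)
Z = 1/854 ≈ 0.0011710
Y(N) = 2*N/(-2 + N) (Y(N) = (2*N)/(-2 + N) = 2*N/(-2 + N))
q = √649092094/854 (q = √(1/854 + (393 - 1*(-497))) = √(1/854 + (393 + 497)) = √(1/854 + 890) = √(760061/854) = √649092094/854 ≈ 29.833)
Y(p)*q = (2*(-1)/(-2 - 1))*(√649092094/854) = (2*(-1)/(-3))*(√649092094/854) = (2*(-1)*(-⅓))*(√649092094/854) = 2*(√649092094/854)/3 = √649092094/1281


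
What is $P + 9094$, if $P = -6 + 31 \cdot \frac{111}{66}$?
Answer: $\frac{201083}{22} \approx 9140.1$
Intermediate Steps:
$P = \frac{1015}{22}$ ($P = -6 + 31 \cdot 111 \cdot \frac{1}{66} = -6 + 31 \cdot \frac{37}{22} = -6 + \frac{1147}{22} = \frac{1015}{22} \approx 46.136$)
$P + 9094 = \frac{1015}{22} + 9094 = \frac{201083}{22}$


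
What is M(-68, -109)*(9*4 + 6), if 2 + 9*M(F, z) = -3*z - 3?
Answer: 4508/3 ≈ 1502.7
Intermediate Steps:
M(F, z) = -5/9 - z/3 (M(F, z) = -2/9 + (-3*z - 3)/9 = -2/9 + (-3 - 3*z)/9 = -2/9 + (-⅓ - z/3) = -5/9 - z/3)
M(-68, -109)*(9*4 + 6) = (-5/9 - ⅓*(-109))*(9*4 + 6) = (-5/9 + 109/3)*(36 + 6) = (322/9)*42 = 4508/3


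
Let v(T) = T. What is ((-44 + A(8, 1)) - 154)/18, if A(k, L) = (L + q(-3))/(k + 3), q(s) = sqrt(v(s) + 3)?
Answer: -2177/198 ≈ -10.995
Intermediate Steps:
q(s) = sqrt(3 + s) (q(s) = sqrt(s + 3) = sqrt(3 + s))
A(k, L) = L/(3 + k) (A(k, L) = (L + sqrt(3 - 3))/(k + 3) = (L + sqrt(0))/(3 + k) = (L + 0)/(3 + k) = L/(3 + k))
((-44 + A(8, 1)) - 154)/18 = ((-44 + 1/(3 + 8)) - 154)/18 = ((-44 + 1/11) - 154)/18 = (-483/11 - 154)/18 = (1/18)*(-2177/11) = -2177/198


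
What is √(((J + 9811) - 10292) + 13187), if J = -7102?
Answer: 2*√1401 ≈ 74.860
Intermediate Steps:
√(((J + 9811) - 10292) + 13187) = √(((-7102 + 9811) - 10292) + 13187) = √((2709 - 10292) + 13187) = √(-7583 + 13187) = √5604 = 2*√1401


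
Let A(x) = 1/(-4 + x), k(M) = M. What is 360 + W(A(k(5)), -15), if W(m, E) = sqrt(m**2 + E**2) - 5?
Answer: 355 + sqrt(226) ≈ 370.03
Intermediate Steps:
W(m, E) = -5 + sqrt(E**2 + m**2) (W(m, E) = sqrt(E**2 + m**2) - 5 = -5 + sqrt(E**2 + m**2))
360 + W(A(k(5)), -15) = 360 + (-5 + sqrt((-15)**2 + (1/(-4 + 5))**2)) = 360 + (-5 + sqrt(225 + (1/1)**2)) = 360 + (-5 + sqrt(225 + 1**2)) = 360 + (-5 + sqrt(225 + 1)) = 360 + (-5 + sqrt(226)) = 355 + sqrt(226)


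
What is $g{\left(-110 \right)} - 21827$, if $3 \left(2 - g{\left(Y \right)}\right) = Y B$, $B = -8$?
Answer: $- \frac{66355}{3} \approx -22118.0$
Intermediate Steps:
$g{\left(Y \right)} = 2 + \frac{8 Y}{3}$ ($g{\left(Y \right)} = 2 - \frac{Y \left(-8\right)}{3} = 2 - \frac{\left(-8\right) Y}{3} = 2 + \frac{8 Y}{3}$)
$g{\left(-110 \right)} - 21827 = \left(2 + \frac{8}{3} \left(-110\right)\right) - 21827 = \left(2 - \frac{880}{3}\right) - 21827 = - \frac{874}{3} - 21827 = - \frac{66355}{3}$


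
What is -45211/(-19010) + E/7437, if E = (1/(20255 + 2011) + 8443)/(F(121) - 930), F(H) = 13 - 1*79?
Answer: 3726535382395181/1567658443169160 ≈ 2.3771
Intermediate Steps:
F(H) = -66 (F(H) = 13 - 79 = -66)
E = -187991839/22176936 (E = (1/(20255 + 2011) + 8443)/(-66 - 930) = (1/22266 + 8443)/(-996) = (1/22266 + 8443)*(-1/996) = (187991839/22266)*(-1/996) = -187991839/22176936 ≈ -8.4769)
-45211/(-19010) + E/7437 = -45211/(-19010) - 187991839/22176936/7437 = -45211*(-1/19010) - 187991839/22176936*1/7437 = 45211/19010 - 187991839/164929873032 = 3726535382395181/1567658443169160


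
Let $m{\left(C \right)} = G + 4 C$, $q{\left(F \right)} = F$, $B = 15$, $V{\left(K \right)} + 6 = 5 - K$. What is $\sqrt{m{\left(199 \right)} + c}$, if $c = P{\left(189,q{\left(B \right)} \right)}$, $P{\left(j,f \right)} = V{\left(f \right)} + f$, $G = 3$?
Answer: $\sqrt{798} \approx 28.249$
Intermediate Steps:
$V{\left(K \right)} = -1 - K$ ($V{\left(K \right)} = -6 - \left(-5 + K\right) = -1 - K$)
$m{\left(C \right)} = 3 + 4 C$
$P{\left(j,f \right)} = -1$ ($P{\left(j,f \right)} = \left(-1 - f\right) + f = -1$)
$c = -1$
$\sqrt{m{\left(199 \right)} + c} = \sqrt{\left(3 + 4 \cdot 199\right) - 1} = \sqrt{\left(3 + 796\right) - 1} = \sqrt{799 - 1} = \sqrt{798}$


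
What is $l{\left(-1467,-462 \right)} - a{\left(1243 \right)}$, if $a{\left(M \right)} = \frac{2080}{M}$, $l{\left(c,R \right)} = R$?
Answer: $- \frac{576346}{1243} \approx -463.67$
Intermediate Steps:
$l{\left(-1467,-462 \right)} - a{\left(1243 \right)} = -462 - \frac{2080}{1243} = - \frac{576346}{1243}$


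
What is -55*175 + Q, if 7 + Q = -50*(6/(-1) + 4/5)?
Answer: -9372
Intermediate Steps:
Q = 253 (Q = -7 - 50*(6/(-1) + 4/5) = -7 - 50*(6*(-1) + 4*(1/5)) = -7 - 50*(-6 + 4/5) = -7 - 50*(-26/5) = -7 + 260 = 253)
-55*175 + Q = -55*175 + 253 = -9625 + 253 = -9372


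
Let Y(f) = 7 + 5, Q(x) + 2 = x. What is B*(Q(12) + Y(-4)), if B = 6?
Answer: 132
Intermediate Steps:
Q(x) = -2 + x
Y(f) = 12
B*(Q(12) + Y(-4)) = 6*((-2 + 12) + 12) = 6*(10 + 12) = 6*22 = 132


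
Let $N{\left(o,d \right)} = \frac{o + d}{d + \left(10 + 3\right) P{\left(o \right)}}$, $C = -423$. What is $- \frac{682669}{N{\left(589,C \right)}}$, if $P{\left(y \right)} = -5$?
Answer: $\frac{166571236}{83} \approx 2.0069 \cdot 10^{6}$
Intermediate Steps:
$N{\left(o,d \right)} = \frac{d + o}{-65 + d}$ ($N{\left(o,d \right)} = \frac{o + d}{d + \left(10 + 3\right) \left(-5\right)} = \frac{d + o}{d + 13 \left(-5\right)} = \frac{d + o}{d - 65} = \frac{d + o}{-65 + d}$)
$- \frac{682669}{N{\left(589,C \right)}} = - \frac{682669}{\frac{1}{-65 - 423} \left(-423 + 589\right)} = - \frac{682669}{\frac{1}{-488} \cdot 166} = - \frac{682669}{\left(- \frac{1}{488}\right) 166} = - \frac{682669}{- \frac{83}{244}} = \left(-682669\right) \left(- \frac{244}{83}\right) = \frac{166571236}{83}$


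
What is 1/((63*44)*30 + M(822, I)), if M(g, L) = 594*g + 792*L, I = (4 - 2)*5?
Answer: 1/579348 ≈ 1.7261e-6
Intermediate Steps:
I = 10 (I = 2*5 = 10)
1/((63*44)*30 + M(822, I)) = 1/((63*44)*30 + (594*822 + 792*10)) = 1/(2772*30 + (488268 + 7920)) = 1/(83160 + 496188) = 1/579348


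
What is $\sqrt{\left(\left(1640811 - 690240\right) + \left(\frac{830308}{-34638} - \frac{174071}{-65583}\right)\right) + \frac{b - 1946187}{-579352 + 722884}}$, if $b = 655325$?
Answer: $\frac{\sqrt{188640038624275094628814}}{445483458} \approx 974.96$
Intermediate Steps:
$\sqrt{\left(\left(1640811 - 690240\right) + \left(\frac{830308}{-34638} - \frac{174071}{-65583}\right)\right) + \frac{b - 1946187}{-579352 + 722884}} = \sqrt{\left(\left(1640811 - 690240\right) + \left(\frac{830308}{-34638} - \frac{174071}{-65583}\right)\right) + \frac{655325 - 1946187}{-579352 + 722884}} = \sqrt{\left(950571 + \left(830308 \left(- \frac{1}{34638}\right) - - \frac{174071}{65583}\right)\right) - \frac{1290862}{143532}} = \sqrt{\left(950571 + \left(- \frac{1654}{69} + \frac{174071}{65583}\right)\right) - \frac{645431}{71766}} = \sqrt{\left(950571 - \frac{32154461}{1508409}\right) - \frac{645431}{71766}} = \sqrt{\frac{1433817697078}{1508409} - \frac{645431}{71766}} = \sqrt{\frac{3811051380539647}{4009351122}} = \frac{\sqrt{188640038624275094628814}}{445483458}$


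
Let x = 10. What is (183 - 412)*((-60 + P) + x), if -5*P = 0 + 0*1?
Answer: 11450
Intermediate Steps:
P = 0 (P = -(0 + 0*1)/5 = -(0 + 0)/5 = -⅕*0 = 0)
(183 - 412)*((-60 + P) + x) = (183 - 412)*((-60 + 0) + 10) = -229*(-60 + 10) = -229*(-50) = 11450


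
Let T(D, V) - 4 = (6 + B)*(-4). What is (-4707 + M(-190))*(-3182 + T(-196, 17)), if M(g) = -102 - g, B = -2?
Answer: 14753086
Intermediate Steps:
T(D, V) = -12 (T(D, V) = 4 + (6 - 2)*(-4) = 4 + 4*(-4) = 4 - 16 = -12)
(-4707 + M(-190))*(-3182 + T(-196, 17)) = (-4707 + (-102 - 1*(-190)))*(-3182 - 12) = (-4707 + (-102 + 190))*(-3194) = (-4707 + 88)*(-3194) = -4619*(-3194) = 14753086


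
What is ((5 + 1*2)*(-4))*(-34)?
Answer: 952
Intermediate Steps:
((5 + 1*2)*(-4))*(-34) = ((5 + 2)*(-4))*(-34) = (7*(-4))*(-34) = -28*(-34) = 952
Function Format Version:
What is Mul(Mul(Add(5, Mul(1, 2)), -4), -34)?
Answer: 952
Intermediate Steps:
Mul(Mul(Add(5, Mul(1, 2)), -4), -34) = Mul(Mul(Add(5, 2), -4), -34) = Mul(Mul(7, -4), -34) = Mul(-28, -34) = 952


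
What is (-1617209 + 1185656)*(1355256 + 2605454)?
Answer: -1709256282630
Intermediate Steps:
(-1617209 + 1185656)*(1355256 + 2605454) = -431553*3960710 = -1709256282630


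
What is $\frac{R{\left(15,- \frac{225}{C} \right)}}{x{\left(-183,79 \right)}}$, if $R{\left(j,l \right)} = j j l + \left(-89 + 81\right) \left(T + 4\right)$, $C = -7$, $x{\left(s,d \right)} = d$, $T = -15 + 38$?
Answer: $\frac{49113}{553} \approx 88.812$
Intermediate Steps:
$T = 23$
$R{\left(j,l \right)} = -216 + l j^{2}$ ($R{\left(j,l \right)} = j j l + \left(-89 + 81\right) \left(23 + 4\right) = j^{2} l - 216 = l j^{2} - 216 = -216 + l j^{2}$)
$\frac{R{\left(15,- \frac{225}{C} \right)}}{x{\left(-183,79 \right)}} = \frac{-216 + - \frac{225}{-7} \cdot 15^{2}}{79} = \left(-216 + \left(-225\right) \left(- \frac{1}{7}\right) 225\right) \frac{1}{79} = \left(-216 + \frac{225}{7} \cdot 225\right) \frac{1}{79} = \left(-216 + \frac{50625}{7}\right) \frac{1}{79} = \frac{49113}{7} \cdot \frac{1}{79} = \frac{49113}{553}$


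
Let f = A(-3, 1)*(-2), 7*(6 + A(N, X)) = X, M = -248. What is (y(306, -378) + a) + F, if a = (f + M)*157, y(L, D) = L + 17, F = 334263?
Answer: 2082424/7 ≈ 2.9749e+5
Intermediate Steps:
A(N, X) = -6 + X/7
f = 82/7 (f = (-6 + (1/7)*1)*(-2) = (-6 + 1/7)*(-2) = -41/7*(-2) = 82/7 ≈ 11.714)
y(L, D) = 17 + L
a = -259678/7 (a = (82/7 - 248)*157 = -1654/7*157 = -259678/7 ≈ -37097.)
(y(306, -378) + a) + F = ((17 + 306) - 259678/7) + 334263 = (323 - 259678/7) + 334263 = -257417/7 + 334263 = 2082424/7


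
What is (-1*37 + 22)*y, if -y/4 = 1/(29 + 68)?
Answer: 60/97 ≈ 0.61856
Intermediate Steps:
y = -4/97 (y = -4/(29 + 68) = -4/97 ≈ -0.041237)
(-1*37 + 22)*y = (-1*37 + 22)*(-4/97) = (-37 + 22)*(-4/97) = -15*(-4/97) = 60/97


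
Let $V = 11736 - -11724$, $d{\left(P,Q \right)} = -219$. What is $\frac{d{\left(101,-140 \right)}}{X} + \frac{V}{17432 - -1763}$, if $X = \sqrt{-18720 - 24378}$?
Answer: $\frac{4692}{3839} + \frac{73 i \sqrt{43098}}{14366} \approx 1.2222 + 1.0549 i$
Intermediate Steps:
$V = 23460$ ($V = 11736 + 11724 = 23460$)
$X = i \sqrt{43098}$ ($X = \sqrt{-43098} = i \sqrt{43098} \approx 207.6 i$)
$\frac{d{\left(101,-140 \right)}}{X} + \frac{V}{17432 - -1763} = - \frac{219}{i \sqrt{43098}} + \frac{23460}{17432 - -1763} = - 219 \left(- \frac{i \sqrt{43098}}{43098}\right) + \frac{23460}{17432 + 1763} = \frac{73 i \sqrt{43098}}{14366} + \frac{23460}{19195} = \frac{73 i \sqrt{43098}}{14366} + 23460 \cdot \frac{1}{19195} = \frac{73 i \sqrt{43098}}{14366} + \frac{4692}{3839} = \frac{4692}{3839} + \frac{73 i \sqrt{43098}}{14366}$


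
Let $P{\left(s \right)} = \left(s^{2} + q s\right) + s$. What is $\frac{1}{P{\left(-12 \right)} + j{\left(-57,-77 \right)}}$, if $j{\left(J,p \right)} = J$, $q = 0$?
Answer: $\frac{1}{75} \approx 0.013333$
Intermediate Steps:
$P{\left(s \right)} = s + s^{2}$ ($P{\left(s \right)} = \left(s^{2} + 0 s\right) + s = \left(s^{2} + 0\right) + s = s^{2} + s = s + s^{2}$)
$\frac{1}{P{\left(-12 \right)} + j{\left(-57,-77 \right)}} = \frac{1}{- 12 \left(1 - 12\right) - 57} = \frac{1}{\left(-12\right) \left(-11\right) - 57} = \frac{1}{132 - 57} = \frac{1}{75}$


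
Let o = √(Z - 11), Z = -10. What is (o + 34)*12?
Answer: 408 + 12*I*√21 ≈ 408.0 + 54.991*I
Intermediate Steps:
o = I*√21 (o = √(-10 - 11) = √(-21) = I*√21 ≈ 4.5826*I)
(o + 34)*12 = (I*√21 + 34)*12 = (34 + I*√21)*12 = 408 + 12*I*√21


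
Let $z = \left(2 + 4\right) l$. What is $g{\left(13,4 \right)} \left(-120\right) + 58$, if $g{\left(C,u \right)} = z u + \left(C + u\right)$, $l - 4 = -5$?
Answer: $898$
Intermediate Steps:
$l = -1$ ($l = 4 - 5 = -1$)
$z = -6$ ($z = \left(2 + 4\right) \left(-1\right) = 6 \left(-1\right) = -6$)
$g{\left(C,u \right)} = C - 5 u$ ($g{\left(C,u \right)} = - 6 u + \left(C + u\right) = C - 5 u$)
$g{\left(13,4 \right)} \left(-120\right) + 58 = \left(13 - 20\right) \left(-120\right) + 58 = \left(-7\right) \left(-120\right) + 58 = 840 + 58 = 898$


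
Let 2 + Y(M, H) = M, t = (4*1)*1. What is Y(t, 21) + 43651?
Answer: 43653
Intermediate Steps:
t = 4 (t = 4*1 = 4)
Y(M, H) = -2 + M
Y(t, 21) + 43651 = (-2 + 4) + 43651 = 2 + 43651 = 43653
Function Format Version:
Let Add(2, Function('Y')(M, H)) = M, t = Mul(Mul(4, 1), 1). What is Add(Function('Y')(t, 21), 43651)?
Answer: 43653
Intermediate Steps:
t = 4 (t = Mul(4, 1) = 4)
Function('Y')(M, H) = Add(-2, M)
Add(Function('Y')(t, 21), 43651) = Add(Add(-2, 4), 43651) = Add(2, 43651) = 43653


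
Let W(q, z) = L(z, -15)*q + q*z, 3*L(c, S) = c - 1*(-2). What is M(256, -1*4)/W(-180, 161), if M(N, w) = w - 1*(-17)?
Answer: -13/38760 ≈ -0.00033540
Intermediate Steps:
M(N, w) = 17 + w (M(N, w) = w + 17 = 17 + w)
L(c, S) = ⅔ + c/3 (L(c, S) = (c - 1*(-2))/3 = (c + 2)/3 = (2 + c)/3 = ⅔ + c/3)
W(q, z) = q*z + q*(⅔ + z/3) (W(q, z) = (⅔ + z/3)*q + q*z = q*(⅔ + z/3) + q*z = q*z + q*(⅔ + z/3))
M(256, -1*4)/W(-180, 161) = (17 - 1*4)/(((⅔)*(-180)*(1 + 2*161))) = (17 - 4)/(((⅔)*(-180)*(1 + 322))) = 13/(((⅔)*(-180)*323)) = 13/(-38760) = 13*(-1/38760) = -13/38760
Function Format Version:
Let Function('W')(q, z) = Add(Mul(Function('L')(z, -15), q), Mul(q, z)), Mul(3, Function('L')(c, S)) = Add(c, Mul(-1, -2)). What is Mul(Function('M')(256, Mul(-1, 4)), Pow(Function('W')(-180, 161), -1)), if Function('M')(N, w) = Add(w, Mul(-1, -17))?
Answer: Rational(-13, 38760) ≈ -0.00033540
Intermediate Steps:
Function('M')(N, w) = Add(17, w) (Function('M')(N, w) = Add(w, 17) = Add(17, w))
Function('L')(c, S) = Add(Rational(2, 3), Mul(Rational(1, 3), c)) (Function('L')(c, S) = Mul(Rational(1, 3), Add(c, Mul(-1, -2))) = Mul(Rational(1, 3), Add(c, 2)) = Mul(Rational(1, 3), Add(2, c)) = Add(Rational(2, 3), Mul(Rational(1, 3), c)))
Function('W')(q, z) = Add(Mul(q, z), Mul(q, Add(Rational(2, 3), Mul(Rational(1, 3), z)))) (Function('W')(q, z) = Add(Mul(Add(Rational(2, 3), Mul(Rational(1, 3), z)), q), Mul(q, z)) = Add(Mul(q, Add(Rational(2, 3), Mul(Rational(1, 3), z))), Mul(q, z)) = Add(Mul(q, z), Mul(q, Add(Rational(2, 3), Mul(Rational(1, 3), z)))))
Mul(Function('M')(256, Mul(-1, 4)), Pow(Function('W')(-180, 161), -1)) = Mul(Add(17, Mul(-1, 4)), Pow(Mul(Rational(2, 3), -180, Add(1, Mul(2, 161))), -1)) = Mul(Add(17, -4), Pow(Mul(Rational(2, 3), -180, Add(1, 322)), -1)) = Mul(13, Pow(Mul(Rational(2, 3), -180, 323), -1)) = Mul(13, Pow(-38760, -1)) = Mul(13, Rational(-1, 38760)) = Rational(-13, 38760)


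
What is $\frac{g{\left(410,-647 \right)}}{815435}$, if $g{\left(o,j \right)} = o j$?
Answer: $- \frac{53054}{163087} \approx -0.32531$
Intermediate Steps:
$g{\left(o,j \right)} = j o$
$\frac{g{\left(410,-647 \right)}}{815435} = \frac{\left(-647\right) 410}{815435} = \left(-265270\right) \frac{1}{815435} = - \frac{53054}{163087}$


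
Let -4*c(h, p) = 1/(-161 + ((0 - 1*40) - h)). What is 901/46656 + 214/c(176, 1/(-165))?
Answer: 15056451973/46656 ≈ 3.2271e+5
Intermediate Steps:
c(h, p) = -1/(4*(-201 - h)) (c(h, p) = -1/(4*(-161 + ((0 - 1*40) - h))) = -1/(4*(-161 + ((0 - 40) - h))) = -1/(4*(-161 + (-40 - h))) = -1/(4*(-201 - h)))
901/46656 + 214/c(176, 1/(-165)) = 901/46656 + 214/((1/(4*(201 + 176)))) = 901*(1/46656) + 214/(((1/4)/377)) = 901/46656 + 214/(((1/4)*(1/377))) = 901/46656 + 214/(1/1508) = 901/46656 + 214*1508 = 901/46656 + 322712 = 15056451973/46656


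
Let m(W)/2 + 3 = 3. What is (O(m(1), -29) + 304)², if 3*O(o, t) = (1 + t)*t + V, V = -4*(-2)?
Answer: 2999824/9 ≈ 3.3331e+5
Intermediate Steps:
V = 8
m(W) = 0 (m(W) = -6 + 2*3 = -6 + 6 = 0)
O(o, t) = 8/3 + t*(1 + t)/3 (O(o, t) = ((1 + t)*t + 8)/3 = (t*(1 + t) + 8)/3 = (8 + t*(1 + t))/3 = 8/3 + t*(1 + t)/3)
(O(m(1), -29) + 304)² = ((8/3 + (⅓)*(-29) + (⅓)*(-29)²) + 304)² = ((8/3 - 29/3 + (⅓)*841) + 304)² = ((8/3 - 29/3 + 841/3) + 304)² = (820/3 + 304)² = (1732/3)² = 2999824/9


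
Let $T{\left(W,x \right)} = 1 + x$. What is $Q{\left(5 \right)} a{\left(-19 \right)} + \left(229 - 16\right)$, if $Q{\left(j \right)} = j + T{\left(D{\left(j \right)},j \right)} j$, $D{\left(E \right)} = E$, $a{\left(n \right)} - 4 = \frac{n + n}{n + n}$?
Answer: $388$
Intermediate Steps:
$a{\left(n \right)} = 5$ ($a{\left(n \right)} = 4 + \frac{n + n}{n + n} = 4 + \frac{2 n}{2 n} = 4 + 2 n \frac{1}{2 n} = 4 + 1 = 5$)
$Q{\left(j \right)} = j + j \left(1 + j\right)$ ($Q{\left(j \right)} = j + \left(1 + j\right) j = j + j \left(1 + j\right)$)
$Q{\left(5 \right)} a{\left(-19 \right)} + \left(229 - 16\right) = 5 \left(2 + 5\right) 5 + \left(229 - 16\right) = 5 \cdot 7 \cdot 5 + \left(229 - 16\right) = 35 \cdot 5 + 213 = 175 + 213 = 388$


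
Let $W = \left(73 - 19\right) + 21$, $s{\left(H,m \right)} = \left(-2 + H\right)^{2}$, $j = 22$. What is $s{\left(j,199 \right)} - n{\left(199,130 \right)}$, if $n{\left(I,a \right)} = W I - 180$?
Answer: $-14345$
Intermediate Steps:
$W = 75$ ($W = 54 + 21 = 75$)
$n{\left(I,a \right)} = -180 + 75 I$ ($n{\left(I,a \right)} = 75 I - 180 = -180 + 75 I$)
$s{\left(j,199 \right)} - n{\left(199,130 \right)} = \left(-2 + 22\right)^{2} - \left(-180 + 75 \cdot 199\right) = 20^{2} - \left(-180 + 14925\right) = 400 - 14745 = -14345$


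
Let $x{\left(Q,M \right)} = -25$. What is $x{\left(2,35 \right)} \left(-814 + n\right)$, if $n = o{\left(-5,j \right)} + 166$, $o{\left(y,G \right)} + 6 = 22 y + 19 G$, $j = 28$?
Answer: $5800$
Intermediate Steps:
$o{\left(y,G \right)} = -6 + 19 G + 22 y$ ($o{\left(y,G \right)} = -6 + \left(22 y + 19 G\right) = -6 + \left(19 G + 22 y\right) = -6 + 19 G + 22 y$)
$n = 582$ ($n = \left(-6 + 19 \cdot 28 + 22 \left(-5\right)\right) + 166 = \left(-6 + 532 - 110\right) + 166 = 416 + 166 = 582$)
$x{\left(2,35 \right)} \left(-814 + n\right) = - 25 \left(-814 + 582\right) = \left(-25\right) \left(-232\right) = 5800$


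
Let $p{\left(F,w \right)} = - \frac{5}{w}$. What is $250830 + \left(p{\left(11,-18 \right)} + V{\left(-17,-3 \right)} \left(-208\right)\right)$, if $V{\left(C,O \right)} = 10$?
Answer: $\frac{4477505}{18} \approx 2.4875 \cdot 10^{5}$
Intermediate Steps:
$250830 + \left(p{\left(11,-18 \right)} + V{\left(-17,-3 \right)} \left(-208\right)\right) = 250830 + \left(- \frac{5}{-18} + 10 \left(-208\right)\right) = 250830 - \frac{37435}{18} = \frac{4477505}{18}$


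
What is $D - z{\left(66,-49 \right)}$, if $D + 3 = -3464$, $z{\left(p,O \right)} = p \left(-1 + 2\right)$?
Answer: $-3533$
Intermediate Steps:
$z{\left(p,O \right)} = p$ ($z{\left(p,O \right)} = p 1 = p$)
$D = -3467$ ($D = -3 - 3464 = -3467$)
$D - z{\left(66,-49 \right)} = -3467 - 66 = -3533$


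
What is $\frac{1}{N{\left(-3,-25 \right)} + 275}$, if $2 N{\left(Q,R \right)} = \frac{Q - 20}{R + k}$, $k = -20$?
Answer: $\frac{90}{24773} \approx 0.003633$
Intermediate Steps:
$N{\left(Q,R \right)} = \frac{-20 + Q}{2 \left(-20 + R\right)}$ ($N{\left(Q,R \right)} = \frac{\left(Q - 20\right) \frac{1}{R - 20}}{2} = \frac{\left(-20 + Q\right) \frac{1}{-20 + R}}{2} = \frac{\frac{1}{-20 + R} \left(-20 + Q\right)}{2} = \frac{-20 + Q}{2 \left(-20 + R\right)}$)
$\frac{1}{N{\left(-3,-25 \right)} + 275} = \frac{1}{\frac{-20 - 3}{2 \left(-20 - 25\right)} + 275} = \frac{1}{\frac{1}{2} \frac{1}{-45} \left(-23\right) + 275} = \frac{1}{\frac{1}{2} \left(- \frac{1}{45}\right) \left(-23\right) + 275} = \frac{1}{\frac{23}{90} + 275} = \frac{1}{\frac{24773}{90}} = \frac{90}{24773}$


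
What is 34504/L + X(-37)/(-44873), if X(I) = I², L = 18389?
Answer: 1523123451/825169597 ≈ 1.8458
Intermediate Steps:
34504/L + X(-37)/(-44873) = 34504/18389 + (-37)²/(-44873) = 34504*(1/18389) + 1369*(-1/44873) = 34504/18389 - 1369/44873 = 1523123451/825169597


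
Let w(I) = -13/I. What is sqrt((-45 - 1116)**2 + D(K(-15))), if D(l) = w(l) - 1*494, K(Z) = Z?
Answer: sqrt(303171270)/15 ≈ 1160.8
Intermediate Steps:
D(l) = -494 - 13/l (D(l) = -13/l - 1*494 = -13/l - 494 = -494 - 13/l)
sqrt((-45 - 1116)**2 + D(K(-15))) = sqrt((-45 - 1116)**2 + (-494 - 13/(-15))) = sqrt((-1161)**2 + (-494 - 13*(-1/15))) = sqrt(1347921 + (-494 + 13/15)) = sqrt(1347921 - 7397/15) = sqrt(20211418/15) = sqrt(303171270)/15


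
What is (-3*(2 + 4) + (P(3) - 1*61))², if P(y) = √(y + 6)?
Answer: 5776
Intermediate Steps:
P(y) = √(6 + y)
(-3*(2 + 4) + (P(3) - 1*61))² = (-3*(2 + 4) + (√(6 + 3) - 1*61))² = (-3*6 + (√9 - 61))² = (-18 + (3 - 61))² = (-18 - 58)² = (-76)² = 5776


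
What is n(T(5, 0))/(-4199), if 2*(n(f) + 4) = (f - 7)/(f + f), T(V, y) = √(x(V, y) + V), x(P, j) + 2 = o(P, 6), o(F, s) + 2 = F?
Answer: 15/16796 + 7*√6/100776 ≈ 0.0010632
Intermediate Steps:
o(F, s) = -2 + F
x(P, j) = -4 + P (x(P, j) = -2 + (-2 + P) = -4 + P)
T(V, y) = √(-4 + 2*V) (T(V, y) = √((-4 + V) + V) = √(-4 + 2*V))
n(f) = -4 + (-7 + f)/(4*f) (n(f) = -4 + ((f - 7)/(f + f))/2 = -4 + ((-7 + f)/((2*f)))/2 = -4 + ((-7 + f)*(1/(2*f)))/2 = -4 + ((-7 + f)/(2*f))/2 = -4 + (-7 + f)/(4*f))
n(T(5, 0))/(-4199) = ((-7 - 15*√(-4 + 2*5))/(4*(√(-4 + 2*5))))/(-4199) = ((-7 - 15*√(-4 + 10))/(4*(√(-4 + 10))))*(-1/4199) = ((-7 - 15*√6)/(4*(√6)))*(-1/4199) = ((√6/6)*(-7 - 15*√6)/4)*(-1/4199) = (√6*(-7 - 15*√6)/24)*(-1/4199) = -√6*(-7 - 15*√6)/100776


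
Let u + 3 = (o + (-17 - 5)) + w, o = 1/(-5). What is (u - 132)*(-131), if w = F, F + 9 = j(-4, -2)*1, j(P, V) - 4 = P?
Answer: 108861/5 ≈ 21772.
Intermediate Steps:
o = -⅕ ≈ -0.20000
j(P, V) = 4 + P
F = -9 (F = -9 + (4 - 4)*1 = -9 + 0*1 = -9 + 0 = -9)
w = -9
u = -171/5 (u = -3 + ((-⅕ + (-17 - 5)) - 9) = -3 + ((-⅕ - 22) - 9) = -3 + (-111/5 - 9) = -3 - 156/5 = -171/5 ≈ -34.200)
(u - 132)*(-131) = (-171/5 - 132)*(-131) = -831/5*(-131) = 108861/5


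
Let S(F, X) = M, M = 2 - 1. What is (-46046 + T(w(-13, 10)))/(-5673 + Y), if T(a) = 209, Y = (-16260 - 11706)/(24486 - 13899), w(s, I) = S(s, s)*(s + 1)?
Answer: 14705343/1820849 ≈ 8.0761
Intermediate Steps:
M = 1
S(F, X) = 1
w(s, I) = 1 + s (w(s, I) = 1*(s + 1) = 1*(1 + s) = 1 + s)
Y = -9322/3529 (Y = -27966/10587 = -27966*1/10587 = -9322/3529 ≈ -2.6415)
(-46046 + T(w(-13, 10)))/(-5673 + Y) = (-46046 + 209)/(-5673 - 9322/3529) = -45837/(-20029339/3529) = -45837*(-3529/20029339) = 14705343/1820849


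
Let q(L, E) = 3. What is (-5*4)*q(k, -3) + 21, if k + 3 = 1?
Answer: -39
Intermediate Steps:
k = -2 (k = -3 + 1 = -2)
(-5*4)*q(k, -3) + 21 = -5*4*3 + 21 = -20*3 + 21 = -60 + 21 = -39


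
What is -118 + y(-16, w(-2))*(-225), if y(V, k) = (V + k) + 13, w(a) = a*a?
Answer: -343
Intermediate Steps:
w(a) = a²
y(V, k) = 13 + V + k
-118 + y(-16, w(-2))*(-225) = -118 + (13 - 16 + (-2)²)*(-225) = -118 + (13 - 16 + 4)*(-225) = -118 + 1*(-225) = -118 - 225 = -343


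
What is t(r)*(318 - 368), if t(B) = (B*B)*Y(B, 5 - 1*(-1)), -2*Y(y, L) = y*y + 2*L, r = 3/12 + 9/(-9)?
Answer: 45225/256 ≈ 176.66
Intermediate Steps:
r = -¾ (r = 3*(1/12) + 9*(-⅑) = ¼ - 1 = -¾ ≈ -0.75000)
Y(y, L) = -L - y²/2 (Y(y, L) = -(y*y + 2*L)/2 = -(y² + 2*L)/2 = -L - y²/2)
t(B) = B²*(-6 - B²/2) (t(B) = (B*B)*(-(5 - 1*(-1)) - B²/2) = B²*(-(5 + 1) - B²/2) = B²*(-1*6 - B²/2) = B²*(-6 - B²/2))
t(r)*(318 - 368) = ((-¾)²*(-12 - (-¾)²)/2)*(318 - 368) = ((½)*(9/16)*(-12 - 1*9/16))*(-50) = ((½)*(9/16)*(-12 - 9/16))*(-50) = ((½)*(9/16)*(-201/16))*(-50) = -1809/512*(-50) = 45225/256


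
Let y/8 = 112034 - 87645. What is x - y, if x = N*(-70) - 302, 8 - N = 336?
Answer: -172454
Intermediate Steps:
N = -328 (N = 8 - 1*336 = 8 - 336 = -328)
y = 195112 (y = 8*(112034 - 87645) = 8*24389 = 195112)
x = 22658 (x = -328*(-70) - 302 = 22960 - 302 = 22658)
x - y = 22658 - 1*195112 = 22658 - 195112 = -172454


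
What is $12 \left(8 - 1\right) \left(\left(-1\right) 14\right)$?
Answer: $-1176$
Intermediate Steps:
$12 \left(8 - 1\right) \left(\left(-1\right) 14\right) = 12 \cdot 7 \left(-14\right) = 84 \left(-14\right) = -1176$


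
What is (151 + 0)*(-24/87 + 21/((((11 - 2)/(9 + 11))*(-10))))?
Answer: -64930/87 ≈ -746.32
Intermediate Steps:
(151 + 0)*(-24/87 + 21/((((11 - 2)/(9 + 11))*(-10)))) = 151*(-24*1/87 + 21/(((9/20)*(-10)))) = 151*(-8/29 + 21/(((9*(1/20))*(-10)))) = 151*(-8/29 + 21/(((9/20)*(-10)))) = 151*(-8/29 + 21/(-9/2)) = 151*(-8/29 + 21*(-2/9)) = 151*(-8/29 - 14/3) = 151*(-430/87) = -64930/87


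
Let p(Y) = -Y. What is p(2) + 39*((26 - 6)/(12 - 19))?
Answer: -794/7 ≈ -113.43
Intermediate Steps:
p(2) + 39*((26 - 6)/(12 - 19)) = -1*2 + 39*((26 - 6)/(12 - 19)) = -2 + 39*(20/(-7)) = -2 + 39*(20*(-⅐)) = -2 + 39*(-20/7) = -2 - 780/7 = -794/7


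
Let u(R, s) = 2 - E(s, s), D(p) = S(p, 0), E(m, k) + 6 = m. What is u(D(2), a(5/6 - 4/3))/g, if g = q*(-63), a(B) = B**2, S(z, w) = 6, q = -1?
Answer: 31/252 ≈ 0.12302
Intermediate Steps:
E(m, k) = -6 + m
D(p) = 6
u(R, s) = 8 - s (u(R, s) = 2 - (-6 + s) = 2 + (6 - s) = 8 - s)
g = 63 (g = -1*(-63) = 63)
u(D(2), a(5/6 - 4/3))/g = (8 - (5/6 - 4/3)**2)/63 = (8 - (5*(1/6) - 4*1/3)**2)*(1/63) = (8 - (5/6 - 4/3)**2)*(1/63) = (8 - (-1/2)**2)*(1/63) = (8 - 1*1/4)*(1/63) = (8 - 1/4)*(1/63) = (31/4)*(1/63) = 31/252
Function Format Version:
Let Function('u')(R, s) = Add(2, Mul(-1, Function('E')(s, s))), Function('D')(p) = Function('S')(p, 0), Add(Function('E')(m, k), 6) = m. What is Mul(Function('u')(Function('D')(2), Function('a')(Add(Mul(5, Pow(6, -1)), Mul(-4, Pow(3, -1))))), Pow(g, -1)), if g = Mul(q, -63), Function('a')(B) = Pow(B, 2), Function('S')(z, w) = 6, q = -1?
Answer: Rational(31, 252) ≈ 0.12302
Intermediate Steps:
Function('E')(m, k) = Add(-6, m)
Function('D')(p) = 6
Function('u')(R, s) = Add(8, Mul(-1, s)) (Function('u')(R, s) = Add(2, Mul(-1, Add(-6, s))) = Add(2, Add(6, Mul(-1, s))) = Add(8, Mul(-1, s)))
g = 63 (g = Mul(-1, -63) = 63)
Mul(Function('u')(Function('D')(2), Function('a')(Add(Mul(5, Pow(6, -1)), Mul(-4, Pow(3, -1))))), Pow(g, -1)) = Mul(Add(8, Mul(-1, Pow(Add(Mul(5, Pow(6, -1)), Mul(-4, Pow(3, -1))), 2))), Pow(63, -1)) = Mul(Add(8, Mul(-1, Pow(Add(Mul(5, Rational(1, 6)), Mul(-4, Rational(1, 3))), 2))), Rational(1, 63)) = Mul(Add(8, Mul(-1, Pow(Add(Rational(5, 6), Rational(-4, 3)), 2))), Rational(1, 63)) = Mul(Add(8, Mul(-1, Pow(Rational(-1, 2), 2))), Rational(1, 63)) = Mul(Add(8, Mul(-1, Rational(1, 4))), Rational(1, 63)) = Mul(Add(8, Rational(-1, 4)), Rational(1, 63)) = Mul(Rational(31, 4), Rational(1, 63)) = Rational(31, 252)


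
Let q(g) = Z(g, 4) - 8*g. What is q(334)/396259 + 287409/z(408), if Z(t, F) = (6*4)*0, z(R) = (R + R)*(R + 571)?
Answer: 37251279441/105519016592 ≈ 0.35303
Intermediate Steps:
z(R) = 2*R*(571 + R) (z(R) = (2*R)*(571 + R) = 2*R*(571 + R))
Z(t, F) = 0 (Z(t, F) = 24*0 = 0)
q(g) = -8*g (q(g) = 0 - 8*g = -8*g)
q(334)/396259 + 287409/z(408) = -8*334/396259 + 287409/((2*408*(571 + 408))) = -2672*1/396259 + 287409/((2*408*979)) = -2672/396259 + 287409/798864 = -2672/396259 + 287409*(1/798864) = -2672/396259 + 95803/266288 = 37251279441/105519016592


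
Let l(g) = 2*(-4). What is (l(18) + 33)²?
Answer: 625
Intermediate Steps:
l(g) = -8
(l(18) + 33)² = (-8 + 33)² = 25² = 625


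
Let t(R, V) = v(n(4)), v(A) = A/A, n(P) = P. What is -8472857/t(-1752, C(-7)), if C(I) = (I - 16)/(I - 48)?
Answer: -8472857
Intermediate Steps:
C(I) = (-16 + I)/(-48 + I)
v(A) = 1
t(R, V) = 1
-8472857/t(-1752, C(-7)) = -8472857/1 = -8472857*1 = -8472857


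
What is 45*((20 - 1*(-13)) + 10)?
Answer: 1935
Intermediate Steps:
45*((20 - 1*(-13)) + 10) = 45*((20 + 13) + 10) = 45*(33 + 10) = 45*43 = 1935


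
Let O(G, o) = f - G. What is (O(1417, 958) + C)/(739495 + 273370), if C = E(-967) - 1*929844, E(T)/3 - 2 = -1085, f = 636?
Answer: -21718/23555 ≈ -0.92201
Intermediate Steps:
O(G, o) = 636 - G
E(T) = -3249 (E(T) = 6 + 3*(-1085) = 6 - 3255 = -3249)
C = -933093 (C = -3249 - 1*929844 = -3249 - 929844 = -933093)
(O(1417, 958) + C)/(739495 + 273370) = ((636 - 1*1417) - 933093)/(739495 + 273370) = ((636 - 1417) - 933093)/1012865 = (-781 - 933093)*(1/1012865) = -933874*1/1012865 = -21718/23555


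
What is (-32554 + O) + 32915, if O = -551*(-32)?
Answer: 17993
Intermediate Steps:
O = 17632
(-32554 + O) + 32915 = (-32554 + 17632) + 32915 = -14922 + 32915 = 17993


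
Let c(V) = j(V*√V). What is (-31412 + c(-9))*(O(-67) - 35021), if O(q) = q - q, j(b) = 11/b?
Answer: 1100079652 - 385231*I/27 ≈ 1.1001e+9 - 14268.0*I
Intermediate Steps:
O(q) = 0
c(V) = 11/V^(3/2) (c(V) = 11/((V*√V)) = 11/(V^(3/2)) = 11/V^(3/2))
(-31412 + c(-9))*(O(-67) - 35021) = (-31412 + 11/(-9)^(3/2))*(0 - 35021) = (-31412 + 11*(I/27))*(-35021) = (-31412 + 11*I/27)*(-35021) = 1100079652 - 385231*I/27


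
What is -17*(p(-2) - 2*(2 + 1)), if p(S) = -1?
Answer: 119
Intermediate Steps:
-17*(p(-2) - 2*(2 + 1)) = -17*(-1 - 2*(2 + 1)) = -17*(-1 - 2*3) = -17*(-1 - 6) = -17*(-7) = 119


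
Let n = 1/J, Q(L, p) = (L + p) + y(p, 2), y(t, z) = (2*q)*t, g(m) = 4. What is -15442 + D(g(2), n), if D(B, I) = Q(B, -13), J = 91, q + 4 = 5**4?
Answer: -31597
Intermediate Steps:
q = 621 (q = -4 + 5**4 = -4 + 625 = 621)
y(t, z) = 1242*t (y(t, z) = (2*621)*t = 1242*t)
Q(L, p) = L + 1243*p (Q(L, p) = (L + p) + 1242*p = L + 1243*p)
n = 1/91 ≈ 0.010989
D(B, I) = -16159 + B (D(B, I) = B + 1243*(-13) = B - 16159 = -16159 + B)
-15442 + D(g(2), n) = -15442 + (-16159 + 4) = -15442 - 16155 = -31597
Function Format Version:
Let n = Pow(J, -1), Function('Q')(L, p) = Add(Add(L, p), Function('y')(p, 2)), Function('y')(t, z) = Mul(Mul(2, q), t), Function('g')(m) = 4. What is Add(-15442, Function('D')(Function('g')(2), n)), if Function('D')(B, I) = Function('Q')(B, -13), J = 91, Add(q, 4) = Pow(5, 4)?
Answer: -31597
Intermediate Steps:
q = 621 (q = Add(-4, Pow(5, 4)) = Add(-4, 625) = 621)
Function('y')(t, z) = Mul(1242, t) (Function('y')(t, z) = Mul(Mul(2, 621), t) = Mul(1242, t))
Function('Q')(L, p) = Add(L, Mul(1243, p)) (Function('Q')(L, p) = Add(Add(L, p), Mul(1242, p)) = Add(L, Mul(1243, p)))
n = Rational(1, 91) (n = Pow(91, -1) = Rational(1, 91) ≈ 0.010989)
Function('D')(B, I) = Add(-16159, B) (Function('D')(B, I) = Add(B, Mul(1243, -13)) = Add(B, -16159) = Add(-16159, B))
Add(-15442, Function('D')(Function('g')(2), n)) = Add(-15442, Add(-16159, 4)) = Add(-15442, -16155) = -31597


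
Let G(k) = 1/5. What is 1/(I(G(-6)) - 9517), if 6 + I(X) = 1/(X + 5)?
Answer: -26/247593 ≈ -0.00010501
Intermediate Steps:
G(k) = ⅕
I(X) = -6 + 1/(5 + X) (I(X) = -6 + 1/(X + 5) = -6 + 1/(5 + X))
1/(I(G(-6)) - 9517) = 1/((-29 - 6*⅕)/(5 + ⅕) - 9517) = 1/((-29 - 6/5)/(26/5) - 9517) = 1/((5/26)*(-151/5) - 9517) = 1/(-151/26 - 9517) = 1/(-247593/26) = -26/247593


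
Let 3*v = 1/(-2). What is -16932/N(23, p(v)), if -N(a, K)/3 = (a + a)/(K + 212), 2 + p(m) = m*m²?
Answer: 64001549/2484 ≈ 25766.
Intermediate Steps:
v = -⅙ (v = (⅓)/(-2) = (⅓)*(-½) = -⅙ ≈ -0.16667)
p(m) = -2 + m³ (p(m) = -2 + m*m² = -2 + m³)
N(a, K) = -6*a/(212 + K) (N(a, K) = -3*(a + a)/(K + 212) = -3*2*a/(212 + K) = -6*a/(212 + K))
-16932/N(23, p(v)) = -16932/((-6*23/(212 + (-2 + (-⅙)³)))) = -16932/((-6*23/(212 + (-2 - 1/216)))) = -16932/((-6*23/(212 - 433/216))) = -16932/((-6*23/45359/216)) = -16932/((-6*23*216/45359)) = -16932/(-29808/45359) = -16932*(-45359/29808) = 64001549/2484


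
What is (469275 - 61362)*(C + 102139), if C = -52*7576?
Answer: -119034316269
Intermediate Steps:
C = -393952
(469275 - 61362)*(C + 102139) = (469275 - 61362)*(-393952 + 102139) = 407913*(-291813) = -119034316269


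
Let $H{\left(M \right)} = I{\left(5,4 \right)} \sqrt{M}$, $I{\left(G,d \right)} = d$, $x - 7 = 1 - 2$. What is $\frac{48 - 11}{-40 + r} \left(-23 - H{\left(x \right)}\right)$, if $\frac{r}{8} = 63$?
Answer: $- \frac{851}{464} - \frac{37 \sqrt{6}}{116} \approx -2.6154$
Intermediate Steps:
$r = 504$ ($r = 8 \cdot 63 = 504$)
$x = 6$ ($x = 7 + \left(1 - 2\right) = 7 - 1 = 6$)
$H{\left(M \right)} = 4 \sqrt{M}$
$\frac{48 - 11}{-40 + r} \left(-23 - H{\left(x \right)}\right) = \frac{48 - 11}{-40 + 504} \left(-23 - 4 \sqrt{6}\right) = \frac{37}{464} \left(-23 - 4 \sqrt{6}\right) = 37 \cdot \frac{1}{464} \left(-23 - 4 \sqrt{6}\right) = \frac{37 \left(-23 - 4 \sqrt{6}\right)}{464} = - \frac{851}{464} - \frac{37 \sqrt{6}}{116}$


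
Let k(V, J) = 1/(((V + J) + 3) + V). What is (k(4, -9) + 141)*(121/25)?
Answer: 34243/50 ≈ 684.86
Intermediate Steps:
k(V, J) = 1/(3 + J + 2*V) (k(V, J) = 1/(((J + V) + 3) + V) = 1/((3 + J + V) + V) = 1/(3 + J + 2*V))
(k(4, -9) + 141)*(121/25) = (1/(3 - 9 + 2*4) + 141)*(121/25) = (1/(3 - 9 + 8) + 141)*(121*(1/25)) = (1/2 + 141)*(121/25) = (½ + 141)*(121/25) = (283/2)*(121/25) = 34243/50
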